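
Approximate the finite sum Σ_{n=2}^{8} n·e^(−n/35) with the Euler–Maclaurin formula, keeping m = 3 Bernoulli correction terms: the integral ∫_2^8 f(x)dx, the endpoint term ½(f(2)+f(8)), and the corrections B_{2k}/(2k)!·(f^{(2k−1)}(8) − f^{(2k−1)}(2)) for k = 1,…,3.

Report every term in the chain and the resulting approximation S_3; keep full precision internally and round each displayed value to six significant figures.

S_3 ≈ 29.6961

∫_2^8 x·e^(−x/35) dx evaluates to 25.5920.
½[f(2) + f(8)] = ½[1.88892 + 6.36536] = 4.12714.
Running total after boundary: 29.7192.
k=1: B_{2}/(2)! × [f^{(1)}(8) − f^{(1)}(2)] = 1/12 × (0.613802 − 0.890490) = -0.0230573.
After k=1: 29.6961.
k=2: B_{4}/(4)! × [f^{(3)}(8) − f^{(3)}(2)] = −1/720 × (0.00180012 − 0.00226890) = 6.51097e-07.
After k=2: 29.6961.
k=3: B_{6}/(6)! × [f^{(5)}(8) − f^{(5)}(2)] = 1/30240 × (2.52993e-06 − 3.11092e-06) = -1.92126e-11.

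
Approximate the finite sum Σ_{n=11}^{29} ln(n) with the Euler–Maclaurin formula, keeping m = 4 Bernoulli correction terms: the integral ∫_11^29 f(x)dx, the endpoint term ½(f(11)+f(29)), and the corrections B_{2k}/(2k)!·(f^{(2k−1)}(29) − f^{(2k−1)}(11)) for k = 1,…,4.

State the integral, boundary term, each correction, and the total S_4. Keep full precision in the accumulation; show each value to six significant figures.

Integral: ∫_11^29 ln(x) dx = 53.2747.
Endpoint term: (f(11) + f(29))/2 = (2.39790 + 3.36730)/2 = 2.88260.
Running total after boundary: 56.1573.
Correction k=1: B_{2}/2! · (f^{(1)}(29) − f^{(1)}(11)) = 1/12 · (0.0344828 − 0.0909091) = -0.00470219.
Partial sum through k=1: 56.1526.
Correction k=2: B_{4}/4! · (f^{(3)}(29) − f^{(3)}(11)) = −1/720 · (8.20042e-05 − 0.00150263) = 1.97309e-06.
Partial sum through k=2: 56.1526.
Correction k=3: B_{6}/6! · (f^{(5)}(29) − f^{(5)}(11)) = 1/30240 · (1.17010e-06 − 0.000149021) = -4.88925e-09.
Partial sum through k=3: 56.1526.
Correction k=4: B_{8}/8! · (f^{(7)}(29) − f^{(7)}(11)) = −1/1209600 · (4.17394e-08 − 3.69474e-05) = 3.05106e-11.

S_4 ≈ 56.1526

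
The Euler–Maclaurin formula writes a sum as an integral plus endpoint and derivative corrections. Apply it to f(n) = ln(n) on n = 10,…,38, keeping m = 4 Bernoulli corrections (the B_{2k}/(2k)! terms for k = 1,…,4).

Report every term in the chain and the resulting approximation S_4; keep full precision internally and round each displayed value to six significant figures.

S_4 ≈ 90.1664

∫_10^38 ln(x) dx evaluates to 87.2024.
½[f(10) + f(38)] = ½[2.30259 + 3.63759] = 2.97009.
Running total after boundary: 90.1725.
Order-1 term: 1/12 · (0.0263158 − 0.100000) = -0.00614035.
Partial sum through k=1: 90.1664.
Order-2 term: −1/720 · (3.64485e-05 − 0.00200000) = 2.72715e-06.
Partial sum through k=2: 90.1664.
Order-3 term: 1/30240 · (3.02896e-07 − 0.000240000) = -7.92649e-09.
Partial sum through k=3: 90.1664.
Order-4 term: −1/1209600 · (6.29285e-09 − 7.20000e-05) = 5.95186e-11.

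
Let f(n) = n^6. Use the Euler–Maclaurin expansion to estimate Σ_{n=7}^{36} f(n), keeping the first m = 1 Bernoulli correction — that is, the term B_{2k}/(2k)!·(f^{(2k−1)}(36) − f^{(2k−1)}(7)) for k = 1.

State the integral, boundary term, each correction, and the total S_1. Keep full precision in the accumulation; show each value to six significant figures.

S_1 ≈ 1.23134e+10

Integral: ∫_7^36 x^6 dx = 1.11948e+10.
½[f(7) + f(36)] = ½[117649 + 2.17678e+09] = 1.08845e+09.
So far: 1.22832e+10.
Correction k=1: B_{2}/2! · (f^{(1)}(36) − f^{(1)}(7)) = 1/12 · (3.62797e+08 − 100842) = 3.02247e+07.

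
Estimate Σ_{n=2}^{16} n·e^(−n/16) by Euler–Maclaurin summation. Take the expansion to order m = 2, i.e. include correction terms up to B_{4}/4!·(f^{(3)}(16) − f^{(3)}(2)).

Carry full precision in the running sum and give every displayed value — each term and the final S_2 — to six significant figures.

S_2 ≈ 69.5660

∫_2^16 x·e^(−x/16) dx evaluates to 65.8048.
Boundary: ½(f(2) + f(16)) = ½(1.76499 + 5.88607) = 3.82553.
Running total after boundary: 69.6304.
Correction k=1: B_{2}/2! · (f^{(1)}(16) − f^{(1)}(2)) = 1/12 · (0.00000 − 0.772185) = -0.0643487.
Running total after k=1: 69.5660.
Correction k=2: B_{4}/4! · (f^{(3)}(16) − f^{(3)}(2)) = −1/720 · (0.00287406 − 0.00991085) = 9.77333e-06.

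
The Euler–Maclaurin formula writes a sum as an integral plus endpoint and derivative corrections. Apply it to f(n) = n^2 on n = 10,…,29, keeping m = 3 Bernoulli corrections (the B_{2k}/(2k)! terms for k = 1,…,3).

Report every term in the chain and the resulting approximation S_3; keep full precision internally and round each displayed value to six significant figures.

Integral: ∫_10^29 x^2 dx = 7796.33.
Boundary: ½(f(10) + f(29)) = ½(100.000 + 841.000) = 470.500.
So far: 8266.83.
k=1: B_{2}/(2)! × [f^{(1)}(29) − f^{(1)}(10)] = 1/12 × (58.0000 − 20.0000) = 3.16667.
Running total after k=1: 8270.00.
k=2: B_{4}/(4)! × [f^{(3)}(29) − f^{(3)}(10)] = −1/720 × (0.00000 − 0.00000) = 0.00000.
Running total after k=2: 8270.00.
k=3: B_{6}/(6)! × [f^{(5)}(29) − f^{(5)}(10)] = 1/30240 × (0.00000 − 0.00000) = 0.00000.

S_3 ≈ 8270.00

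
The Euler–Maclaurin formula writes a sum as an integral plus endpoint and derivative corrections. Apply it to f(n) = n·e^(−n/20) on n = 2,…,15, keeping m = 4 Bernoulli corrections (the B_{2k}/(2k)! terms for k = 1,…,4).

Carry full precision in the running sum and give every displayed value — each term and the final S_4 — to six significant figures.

Integral: ∫_2^15 x·e^(−x/20) dx = 67.4719.
Boundary: ½(f(2) + f(15)) = ½(1.80967 + 7.08550) = 4.44759.
Integral + boundary = 71.9195.
Order-1 term: 1/12 · (0.118092 − 0.814354) = -0.0580218.
Running total after k=1: 71.8614.
Order-2 term: −1/720 · (0.00265706 − 0.00656007) = 5.42085e-06.
Running total after k=2: 71.8614.
Order-3 term: 1/30240 · (1.25472e-05 − 2.77106e-05) = -5.01435e-10.
Running total after k=3: 71.8614.
Order-4 term: −1/1209600 · (4.61295e-08 − 9.75528e-08) = 4.25126e-14.

S_4 ≈ 71.8614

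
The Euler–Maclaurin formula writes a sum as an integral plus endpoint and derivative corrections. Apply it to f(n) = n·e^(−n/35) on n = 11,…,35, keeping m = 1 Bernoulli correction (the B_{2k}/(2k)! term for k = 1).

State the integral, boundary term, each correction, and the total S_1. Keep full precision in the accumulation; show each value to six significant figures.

Integral: ∫_11^35 x·e^(−x/35) dx = 274.495.
Endpoint term: (f(11) + f(35))/2 = (8.03341 + 12.8758)/2 = 10.4546.
So far: 284.950.
Order-1 term: 1/12 · (0.00000 − 0.500784) = -0.0417320.

S_1 ≈ 284.908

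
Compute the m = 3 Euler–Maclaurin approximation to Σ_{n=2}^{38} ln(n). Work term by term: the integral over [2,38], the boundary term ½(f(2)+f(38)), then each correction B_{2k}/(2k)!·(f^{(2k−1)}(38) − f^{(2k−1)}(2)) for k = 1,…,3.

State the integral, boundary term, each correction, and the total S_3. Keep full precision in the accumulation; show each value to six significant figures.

S_3 ≈ 102.968

∫_2^38 ln(x) dx evaluates to 100.842.
Endpoint term: (f(2) + f(38))/2 = (0.693147 + 3.63759)/2 = 2.16537.
So far: 103.007.
k=1: B_{2}/(2)! × [f^{(1)}(38) − f^{(1)}(2)] = 1/12 × (0.0263158 − 0.500000) = -0.0394737.
After k=1: 102.968.
k=2: B_{4}/(4)! × [f^{(3)}(38) − f^{(3)}(2)] = −1/720 × (3.64485e-05 − 0.250000) = 0.000347172.
After k=2: 102.968.
k=3: B_{6}/(6)! × [f^{(5)}(38) − f^{(5)}(2)] = 1/30240 × (3.02896e-07 − 0.750000) = -2.48016e-05.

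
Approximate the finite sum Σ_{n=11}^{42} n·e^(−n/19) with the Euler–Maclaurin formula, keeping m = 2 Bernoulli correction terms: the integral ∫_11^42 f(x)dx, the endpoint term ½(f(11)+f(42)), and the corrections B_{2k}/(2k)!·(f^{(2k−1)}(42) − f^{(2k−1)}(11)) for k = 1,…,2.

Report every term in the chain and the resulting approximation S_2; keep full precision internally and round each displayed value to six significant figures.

S_2 ≈ 197.756

∫_11^42 x·e^(−x/19) dx evaluates to 192.402.
½[f(11) + f(42)] = ½[6.16537 + 4.60500] = 5.38519.
Integral + boundary = 197.787.
Correction k=1: B_{2}/2! · (f^{(1)}(42) − f^{(1)}(11)) = 1/12 · (-0.132726 − 0.235995) = -0.0307267.
Partial sum through k=1: 197.756.
Correction k=2: B_{4}/4! · (f^{(3)}(42) − f^{(3)}(11)) = −1/720 · (0.000239779 − 0.00375892) = 4.88770e-06.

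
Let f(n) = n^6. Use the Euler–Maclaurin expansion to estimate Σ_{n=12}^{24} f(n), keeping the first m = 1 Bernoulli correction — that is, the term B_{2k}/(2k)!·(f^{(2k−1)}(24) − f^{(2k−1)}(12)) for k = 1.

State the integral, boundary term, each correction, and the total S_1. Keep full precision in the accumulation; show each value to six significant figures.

S_1 ≈ 7.50993e+08

The integral term ∫_12^24 x^6 dx = 6.50091e+08.
Endpoint term: (f(12) + f(24))/2 = (2.98598e+06 + 1.91103e+08)/2 = 9.70445e+07.
Running total after boundary: 7.47136e+08.
Order-1 term: 1/12 · (4.77757e+07 − 1.49299e+06) = 3.85690e+06.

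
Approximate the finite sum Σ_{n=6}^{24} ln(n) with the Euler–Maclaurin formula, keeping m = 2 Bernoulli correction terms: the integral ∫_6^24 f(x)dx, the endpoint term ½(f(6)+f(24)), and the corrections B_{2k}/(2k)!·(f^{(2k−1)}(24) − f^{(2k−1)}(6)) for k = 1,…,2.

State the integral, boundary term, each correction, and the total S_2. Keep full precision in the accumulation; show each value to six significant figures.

S_2 ≈ 49.9972

∫_6^24 ln(x) dx evaluates to 47.5227.
½[f(6) + f(24)] = ½[1.79176 + 3.17805] = 2.48491.
So far: 50.0076.
k=1: B_{2}/(2)! × [f^{(1)}(24) − f^{(1)}(6)] = 1/12 × (0.0416667 − 0.166667) = -0.0104167.
Partial sum through k=1: 49.9972.
k=2: B_{4}/(4)! × [f^{(3)}(24) − f^{(3)}(6)] = −1/720 × (0.000144676 − 0.00925926) = 1.26591e-05.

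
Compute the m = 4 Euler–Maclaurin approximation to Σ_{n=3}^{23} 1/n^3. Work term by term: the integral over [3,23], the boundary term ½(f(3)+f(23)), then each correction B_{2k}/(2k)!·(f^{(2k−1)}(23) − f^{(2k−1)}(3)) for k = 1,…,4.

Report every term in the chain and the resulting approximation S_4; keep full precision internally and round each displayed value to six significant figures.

S_4 ≈ 0.0761514

Integral: ∫_3^23 1/x^3 dx = 0.0546104.
Endpoint term: (f(3) + f(23))/2 = (0.0370370 + 8.21895e-05)/2 = 0.0185596.
So far: 0.0731700.
Correction k=1: B_{2}/2! · (f^{(1)}(23) − f^{(1)}(3)) = 1/12 · (-1.07204e-05 − (-0.0370370)) = 0.00308553.
Running total after k=1: 0.0762555.
Correction k=2: B_{4}/4! · (f^{(3)}(23) − f^{(3)}(3)) = −1/720 · (-4.05307e-07 − (-0.0823045)) = -0.000114311.
Running total after k=2: 0.0761412.
Correction k=3: B_{6}/6! · (f^{(5)}(23) − f^{(5)}(3)) = 1/30240 · (-3.21794e-08 − (-0.384088)) = 1.27013e-05.
Running total after k=3: 0.0761539.
Correction k=4: B_{8}/8! · (f^{(7)}(23) − f^{(7)}(3)) = −1/1209600 · (-4.37980e-09 − (-3.07270)) = -2.54026e-06.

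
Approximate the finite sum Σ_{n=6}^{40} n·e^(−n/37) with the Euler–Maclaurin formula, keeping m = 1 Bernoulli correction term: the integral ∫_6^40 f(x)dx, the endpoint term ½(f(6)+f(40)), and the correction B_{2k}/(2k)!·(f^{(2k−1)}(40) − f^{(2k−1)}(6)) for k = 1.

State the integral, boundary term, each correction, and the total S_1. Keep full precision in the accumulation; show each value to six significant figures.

S_1 ≈ 395.644

Integral: ∫_6^40 x·e^(−x/37) dx = 386.370.
Endpoint term: (f(6) + f(40))/2 = (5.10182 + 13.5691)/2 = 9.33548.
So far: 395.706.
Correction k=1: B_{2}/2! · (f^{(1)}(40) − f^{(1)}(6)) = 1/12 · (-0.0275050 − 0.712416) = -0.0616601.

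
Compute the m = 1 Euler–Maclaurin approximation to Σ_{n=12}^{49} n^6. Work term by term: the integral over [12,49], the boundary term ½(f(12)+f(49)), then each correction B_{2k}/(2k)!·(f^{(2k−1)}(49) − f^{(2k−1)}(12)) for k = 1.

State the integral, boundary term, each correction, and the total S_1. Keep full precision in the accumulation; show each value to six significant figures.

S_1 ≈ 1.03947e+11

Integral: ∫_12^49 x^6 dx = 9.68839e+10.
Boundary: ½(f(12) + f(49)) = ½(2.98598e+06 + 1.38413e+10) = 6.92214e+09.
Integral + boundary = 1.03806e+11.
k=1: B_{2}/(2)! × [f^{(1)}(49) − f^{(1)}(12)] = 1/12 × (1.69485e+09 − 1.49299e+06) = 1.41113e+08.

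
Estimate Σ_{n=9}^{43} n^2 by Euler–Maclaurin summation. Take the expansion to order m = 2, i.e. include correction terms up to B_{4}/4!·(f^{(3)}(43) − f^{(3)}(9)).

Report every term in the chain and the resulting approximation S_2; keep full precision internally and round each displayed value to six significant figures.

Integral: ∫_9^43 x^2 dx = 26259.3.
Boundary: ½(f(9) + f(43)) = ½(81.0000 + 1849.00) = 965.000.
Integral + boundary = 27224.3.
Order-1 term: 1/12 · (86.0000 − 18.0000) = 5.66667.
Partial sum through k=1: 27230.0.
Order-2 term: −1/720 · (0.00000 − 0.00000) = 0.00000.

S_2 ≈ 27230.0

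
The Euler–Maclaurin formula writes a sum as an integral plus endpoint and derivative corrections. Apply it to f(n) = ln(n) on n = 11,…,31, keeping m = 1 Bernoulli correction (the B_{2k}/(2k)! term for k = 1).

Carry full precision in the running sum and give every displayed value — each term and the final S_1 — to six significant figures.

S_1 ≈ 62.9878

∫_11^31 ln(x) dx evaluates to 60.0768.
½[f(11) + f(31)] = ½[2.39790 + 3.43399] = 2.91594.
Integral + boundary = 62.9927.
k=1: B_{2}/(2)! × [f^{(1)}(31) − f^{(1)}(11)] = 1/12 × (0.0322581 − 0.0909091) = -0.00488759.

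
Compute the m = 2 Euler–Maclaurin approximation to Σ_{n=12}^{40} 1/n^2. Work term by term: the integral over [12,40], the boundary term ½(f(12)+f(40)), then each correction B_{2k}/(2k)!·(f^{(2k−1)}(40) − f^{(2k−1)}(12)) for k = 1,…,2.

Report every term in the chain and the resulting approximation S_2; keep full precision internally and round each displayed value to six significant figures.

Integral: ∫_12^40 1/x^2 dx = 0.0583333.
½[f(12) + f(40)] = ½[0.00694444 + 0.000625000] = 0.00378472.
So far: 0.0621181.
k=1: B_{2}/(2)! × [f^{(1)}(40) − f^{(1)}(12)] = 1/12 × (-3.12500e-05 − (-0.00115741)) = 9.38465e-05.
After k=1: 0.0622119.
k=2: B_{4}/(4)! × [f^{(3)}(40) − f^{(3)}(12)] = −1/720 × (-2.34375e-07 − (-9.64506e-05)) = -1.33634e-07.

S_2 ≈ 0.0622118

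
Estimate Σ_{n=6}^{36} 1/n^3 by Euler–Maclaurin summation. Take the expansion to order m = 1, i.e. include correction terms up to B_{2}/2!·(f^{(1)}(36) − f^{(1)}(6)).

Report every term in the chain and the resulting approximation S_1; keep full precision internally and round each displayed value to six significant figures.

The integral term ∫_6^36 1/x^3 dx = 0.0135031.
Endpoint term: (f(6) + f(36))/2 = (0.00462963 + 2.14335e-05)/2 = 0.00232553.
Running total after boundary: 0.0158286.
Correction k=1: B_{2}/2! · (f^{(1)}(36) − f^{(1)}(6)) = 1/12 · (-1.78612e-06 − (-0.00231481)) = 0.000192752.

S_1 ≈ 0.0160214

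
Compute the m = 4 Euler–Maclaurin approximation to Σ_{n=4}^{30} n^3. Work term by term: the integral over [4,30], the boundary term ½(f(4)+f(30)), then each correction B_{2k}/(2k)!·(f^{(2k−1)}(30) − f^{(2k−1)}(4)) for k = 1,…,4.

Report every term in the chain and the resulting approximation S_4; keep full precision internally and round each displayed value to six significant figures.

S_4 ≈ 216189

The integral term ∫_4^30 x^3 dx = 202436.
Endpoint term: (f(4) + f(30))/2 = (64.0000 + 27000.0)/2 = 13532.0.
So far: 215968.
Correction k=1: B_{2}/2! · (f^{(1)}(30) − f^{(1)}(4)) = 1/12 · (2700.00 − 48.0000) = 221.000.
Partial sum through k=1: 216189.
Correction k=2: B_{4}/4! · (f^{(3)}(30) − f^{(3)}(4)) = −1/720 · (6.00000 − 6.00000) = 0.00000.
Partial sum through k=2: 216189.
Correction k=3: B_{6}/6! · (f^{(5)}(30) − f^{(5)}(4)) = 1/30240 · (0.00000 − 0.00000) = 0.00000.
Partial sum through k=3: 216189.
Correction k=4: B_{8}/8! · (f^{(7)}(30) − f^{(7)}(4)) = −1/1209600 · (0.00000 − 0.00000) = 0.00000.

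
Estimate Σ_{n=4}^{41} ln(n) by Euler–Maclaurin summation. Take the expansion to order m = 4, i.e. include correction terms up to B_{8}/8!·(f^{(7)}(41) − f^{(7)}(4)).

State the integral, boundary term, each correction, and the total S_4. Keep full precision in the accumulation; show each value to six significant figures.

S_4 ≈ 112.242

∫_4^41 ln(x) dx evaluates to 109.711.
½[f(4) + f(41)] = ½[1.38629 + 3.71357] = 2.54993.
So far: 112.261.
Order-1 term: 1/12 · (0.0243902 − 0.250000) = -0.0188008.
Running total after k=1: 112.242.
Order-2 term: −1/720 · (2.90187e-05 − 0.0312500) = 4.33625e-05.
Running total after k=2: 112.242.
Order-3 term: 1/30240 · (2.07153e-07 − 0.0234375) = -7.75043e-07.
Running total after k=3: 112.242.
Order-4 term: −1/1209600 · (3.69697e-09 − 0.0439453) = 3.63304e-08.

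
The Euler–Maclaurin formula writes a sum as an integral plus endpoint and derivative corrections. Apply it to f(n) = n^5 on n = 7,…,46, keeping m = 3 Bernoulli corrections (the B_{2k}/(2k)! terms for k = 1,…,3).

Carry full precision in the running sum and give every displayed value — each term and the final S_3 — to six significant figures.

The integral term ∫_7^46 x^5 dx = 1.57903e+09.
Boundary: ½(f(7) + f(46)) = ½(16807.0 + 2.05963e+08) = 1.02990e+08.
Integral + boundary = 1.68202e+09.
k=1: B_{2}/(2)! × [f^{(1)}(46) − f^{(1)}(7)] = 1/12 × (2.23873e+07 − 12005.0) = 1.86461e+06.
After k=1: 1.68388e+09.
k=2: B_{4}/(4)! × [f^{(3)}(46) − f^{(3)}(7)] = −1/720 × (126960 − 2940.00) = -172.250.
After k=2: 1.68388e+09.
k=3: B_{6}/(6)! × [f^{(5)}(46) − f^{(5)}(7)] = 1/30240 × (120.000 − 120.000) = 0.00000.

S_3 ≈ 1.68388e+09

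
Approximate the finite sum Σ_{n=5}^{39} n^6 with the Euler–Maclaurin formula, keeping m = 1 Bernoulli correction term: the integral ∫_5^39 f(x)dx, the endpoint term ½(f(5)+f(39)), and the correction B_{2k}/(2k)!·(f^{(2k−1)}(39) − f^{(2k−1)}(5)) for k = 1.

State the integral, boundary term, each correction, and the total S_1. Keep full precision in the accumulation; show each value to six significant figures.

The integral term ∫_5^39 x^6 dx = 1.96044e+10.
Endpoint term: (f(5) + f(39))/2 = (15625.0 + 3.51874e+09)/2 = 1.75938e+09.
So far: 2.13638e+10.
Order-1 term: 1/12 · (5.41345e+08 − 18750.0) = 4.51105e+07.

S_1 ≈ 2.14089e+10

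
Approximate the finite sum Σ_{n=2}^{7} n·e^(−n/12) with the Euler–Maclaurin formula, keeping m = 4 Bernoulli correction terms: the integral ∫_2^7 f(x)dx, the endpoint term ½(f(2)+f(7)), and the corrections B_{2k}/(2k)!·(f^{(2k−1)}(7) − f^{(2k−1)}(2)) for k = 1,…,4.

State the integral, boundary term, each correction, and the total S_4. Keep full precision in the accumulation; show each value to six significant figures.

S_4 ≈ 17.7371

Integral: ∫_2^7 x·e^(−x/12) dx = 14.9769.
½[f(2) + f(7)] = ½[1.69296 + 3.90625] = 2.79960.
Running total after boundary: 17.7765.
Correction k=1: B_{2}/2! · (f^{(1)}(7) − f^{(1)}(2)) = 1/12 · (0.232515 − 0.705401) = -0.0394072.
After k=1: 17.7371.
Correction k=2: B_{4}/4! · (f^{(3)}(7) − f^{(3)}(2)) = −1/720 · (0.00936517 − 0.0166553) = 1.01252e-05.
After k=2: 17.7371.
Correction k=3: B_{6}/6! · (f^{(5)}(7) − f^{(5)}(2)) = 1/30240 · (0.000118859 − 0.000197306) = -2.59414e-09.
After k=3: 17.7371.
Correction k=4: B_{8}/8! · (f^{(7)}(7) − f^{(7)}(2)) = −1/1209600 · (1.19918e-06 − 1.93715e-06) = 6.10094e-13.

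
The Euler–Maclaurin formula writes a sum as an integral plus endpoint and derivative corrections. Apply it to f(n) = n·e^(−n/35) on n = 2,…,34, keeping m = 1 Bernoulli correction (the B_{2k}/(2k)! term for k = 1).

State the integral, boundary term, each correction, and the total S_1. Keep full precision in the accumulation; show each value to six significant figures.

Integral: ∫_2^34 x·e^(−x/35) dx = 308.896.
½[f(2) + f(34)] = ½[1.88892 + 12.8704] = 7.37967.
So far: 316.276.
k=1: B_{2}/(2)! × [f^{(1)}(34) − f^{(1)}(2)] = 1/12 × (0.0108155 − 0.890490) = -0.0733062.

S_1 ≈ 316.202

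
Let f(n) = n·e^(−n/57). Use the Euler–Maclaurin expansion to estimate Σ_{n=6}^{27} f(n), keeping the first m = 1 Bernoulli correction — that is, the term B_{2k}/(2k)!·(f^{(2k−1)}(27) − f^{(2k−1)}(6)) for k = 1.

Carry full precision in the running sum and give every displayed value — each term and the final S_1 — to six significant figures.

∫_6^27 x·e^(−x/57) dx evaluates to 250.709.
Endpoint term: (f(6) + f(27))/2 = (5.40053 + 16.8130)/2 = 11.1068.
So far: 261.815.
Correction k=1: B_{2}/2! · (f^{(1)}(27) − f^{(1)}(6)) = 1/12 · (0.327739 − 0.805342) = -0.0398002.

S_1 ≈ 261.776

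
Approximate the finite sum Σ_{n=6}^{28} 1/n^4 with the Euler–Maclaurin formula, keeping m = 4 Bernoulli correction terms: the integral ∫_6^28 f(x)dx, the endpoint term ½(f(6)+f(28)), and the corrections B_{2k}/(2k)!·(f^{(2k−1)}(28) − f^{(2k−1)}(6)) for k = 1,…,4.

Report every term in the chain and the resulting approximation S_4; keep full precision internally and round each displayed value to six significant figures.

∫_6^28 1/x^4 dx evaluates to 0.00152803.
Endpoint term: (f(6) + f(28))/2 = (0.000771605 + 1.62693e-06)/2 = 0.000386616.
Running total after boundary: 0.00191464.
k=1: B_{2}/(2)! × [f^{(1)}(28) − f^{(1)}(6)] = 1/12 × (-2.32418e-07 − (-0.000514403)) = 4.28476e-05.
After k=1: 0.00195749.
k=2: B_{4}/(4)! × [f^{(3)}(28) − f^{(3)}(6)] = −1/720 × (-8.89355e-09 − (-0.000428669)) = -5.95362e-07.
After k=2: 0.00195689.
k=3: B_{6}/(6)! × [f^{(5)}(28) − f^{(5)}(6)] = 1/30240 × (-6.35253e-10 − (-0.000666819)) = 2.20509e-08.
After k=3: 0.00195692.
k=4: B_{8}/(8)! × [f^{(7)}(28) − f^{(7)}(6)] = −1/1209600 × (-7.29245e-11 − (-0.00166705)) = -1.37818e-09.

S_4 ≈ 0.00195691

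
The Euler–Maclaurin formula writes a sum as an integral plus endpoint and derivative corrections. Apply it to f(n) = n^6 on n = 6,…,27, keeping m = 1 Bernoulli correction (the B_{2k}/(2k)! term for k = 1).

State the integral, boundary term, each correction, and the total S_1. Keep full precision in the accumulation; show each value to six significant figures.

S_1 ≈ 1.69520e+09

∫_6^27 x^6 dx evaluates to 1.49430e+09.
½[f(6) + f(27)] = ½[46656.0 + 3.87420e+08] = 1.93734e+08.
Integral + boundary = 1.68803e+09.
Order-1 term: 1/12 · (8.60934e+07 − 46656.0) = 7.17057e+06.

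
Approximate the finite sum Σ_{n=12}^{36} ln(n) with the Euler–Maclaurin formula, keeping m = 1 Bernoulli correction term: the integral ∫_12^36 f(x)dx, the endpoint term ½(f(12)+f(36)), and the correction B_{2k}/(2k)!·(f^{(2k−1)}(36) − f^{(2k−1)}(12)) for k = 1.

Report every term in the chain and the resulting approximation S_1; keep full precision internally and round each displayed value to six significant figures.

∫_12^36 ln(x) dx evaluates to 75.1878.
Endpoint term: (f(12) + f(36))/2 = (2.48491 + 3.58352)/2 = 3.03421.
Running total after boundary: 78.2220.
k=1: B_{2}/(2)! × [f^{(1)}(36) − f^{(1)}(12)] = 1/12 × (0.0277778 − 0.0833333) = -0.00462963.

S_1 ≈ 78.2174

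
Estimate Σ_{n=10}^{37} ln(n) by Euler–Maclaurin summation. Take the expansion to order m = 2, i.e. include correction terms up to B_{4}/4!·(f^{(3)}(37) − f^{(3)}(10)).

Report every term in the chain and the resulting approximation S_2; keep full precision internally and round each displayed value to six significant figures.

S_2 ≈ 86.5288

The integral term ∫_10^37 ln(x) dx = 83.5781.
½[f(10) + f(37)] = ½[2.30259 + 3.61092] = 2.95675.
Integral + boundary = 86.5349.
k=1: B_{2}/(2)! × [f^{(1)}(37) − f^{(1)}(10)] = 1/12 × (0.0270270 − 0.100000) = -0.00608108.
After k=1: 86.5288.
k=2: B_{4}/(4)! × [f^{(3)}(37) − f^{(3)}(10)] = −1/720 × (3.94843e-05 − 0.00200000) = 2.72294e-06.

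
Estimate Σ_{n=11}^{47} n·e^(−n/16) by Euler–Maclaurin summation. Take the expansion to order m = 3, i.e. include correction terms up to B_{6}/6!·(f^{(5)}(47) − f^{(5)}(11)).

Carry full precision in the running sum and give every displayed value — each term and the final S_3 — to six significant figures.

S_3 ≈ 167.791

∫_11^47 x·e^(−x/16) dx evaluates to 163.801.
Boundary: ½(f(11) + f(47)) = ½(5.53115 + 2.49091) = 4.01103.
So far: 167.812.
Order-1 term: 1/12 · (-0.102684 − 0.157135) = -0.0216516.
After k=1: 167.791.
Order-2 term: −1/720 · (1.29390e-05 − 0.00454218) = 6.29061e-06.
After k=2: 167.791.
Order-3 term: 1/30240 · (1.66792e-06 − 3.30881e-05) = -1.03903e-09.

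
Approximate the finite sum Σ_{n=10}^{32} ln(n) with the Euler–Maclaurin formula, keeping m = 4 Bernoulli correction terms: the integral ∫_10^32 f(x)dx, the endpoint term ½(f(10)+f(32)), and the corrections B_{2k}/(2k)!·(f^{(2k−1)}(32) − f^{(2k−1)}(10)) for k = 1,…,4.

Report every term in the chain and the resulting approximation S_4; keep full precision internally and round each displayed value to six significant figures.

S_4 ≈ 68.7561

Integral: ∫_10^32 ln(x) dx = 65.8777.
Boundary: ½(f(10) + f(32)) = ½(2.30259 + 3.46574) = 2.88416.
So far: 68.7619.
Order-1 term: 1/12 · (0.0312500 − 0.100000) = -0.00572917.
Running total after k=1: 68.7561.
Order-2 term: −1/720 · (6.10352e-05 − 0.00200000) = 2.69301e-06.
Running total after k=2: 68.7561.
Order-3 term: 1/30240 · (7.15256e-07 − 0.000240000) = -7.91286e-09.
Running total after k=3: 68.7561.
Order-4 term: −1/1209600 · (2.09548e-08 − 7.20000e-05) = 5.95065e-11.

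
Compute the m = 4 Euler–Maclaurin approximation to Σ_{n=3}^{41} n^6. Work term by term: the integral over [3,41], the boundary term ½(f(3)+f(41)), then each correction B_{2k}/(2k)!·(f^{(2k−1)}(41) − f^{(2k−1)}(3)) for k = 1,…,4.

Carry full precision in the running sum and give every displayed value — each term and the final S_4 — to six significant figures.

S_4 ≈ 3.02550e+10

∫_3^41 x^6 dx evaluates to 2.78220e+10.
Endpoint term: (f(3) + f(41))/2 = (729.000 + 4.75010e+09)/2 = 2.37505e+09.
Integral + boundary = 3.01971e+10.
Correction k=1: B_{2}/2! · (f^{(1)}(41) − f^{(1)}(3)) = 1/12 · (6.95137e+08 − 1458.00) = 5.79280e+07.
Running total after k=1: 3.02550e+10.
Correction k=2: B_{4}/4! · (f^{(3)}(41) − f^{(3)}(3)) = −1/720 · (8.27052e+06 − 3240.00) = -11482.3.
Running total after k=2: 3.02550e+10.
Correction k=3: B_{6}/6! · (f^{(5)}(41) − f^{(5)}(3)) = 1/30240 · (29520.0 − 2160.00) = 0.904762.
Running total after k=3: 3.02550e+10.
Correction k=4: B_{8}/8! · (f^{(7)}(41) − f^{(7)}(3)) = −1/1209600 · (0.00000 − 0.00000) = 0.00000.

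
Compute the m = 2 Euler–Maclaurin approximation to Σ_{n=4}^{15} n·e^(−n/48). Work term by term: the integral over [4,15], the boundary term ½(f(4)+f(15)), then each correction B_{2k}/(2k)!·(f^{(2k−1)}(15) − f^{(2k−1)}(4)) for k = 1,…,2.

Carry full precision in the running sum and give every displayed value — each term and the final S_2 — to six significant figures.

The integral term ∫_4^15 x·e^(−x/48) dx = 84.0252.
Boundary: ½(f(4) + f(15)) = ½(3.68018 + 10.9742) = 7.32721.
Integral + boundary = 91.3524.
Order-1 term: 1/12 · (0.502986 − 0.843374) = -0.0283657.
After k=1: 91.3240.
Order-2 term: −1/720 · (0.000853393 − 0.00116470) = 4.32368e-07.

S_2 ≈ 91.3240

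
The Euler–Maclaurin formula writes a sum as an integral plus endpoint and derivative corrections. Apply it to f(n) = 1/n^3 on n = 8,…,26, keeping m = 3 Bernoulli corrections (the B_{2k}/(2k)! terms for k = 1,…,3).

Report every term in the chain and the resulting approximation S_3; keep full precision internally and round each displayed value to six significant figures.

Integral: ∫_8^26 1/x^3 dx = 0.00707286.
Boundary: ½(f(8) + f(26)) = ½(0.00195312 + 5.68958e-05) = 0.00100501.
So far: 0.00807787.
k=1: B_{2}/(2)! × [f^{(1)}(26) − f^{(1)}(8)] = 1/12 × (-6.56490e-06 − (-0.000732422)) = 6.04881e-05.
Running total after k=1: 0.00813835.
k=2: B_{4}/(4)! × [f^{(3)}(26) − f^{(3)}(8)] = −1/720 × (-1.94228e-07 − (-0.000228882)) = -3.17622e-07.
Running total after k=2: 0.00813804.
k=3: B_{6}/(6)! × [f^{(5)}(26) − f^{(5)}(8)] = 1/30240 × (-1.20674e-08 − (-0.000150204)) = 4.96665e-09.

S_3 ≈ 0.00813804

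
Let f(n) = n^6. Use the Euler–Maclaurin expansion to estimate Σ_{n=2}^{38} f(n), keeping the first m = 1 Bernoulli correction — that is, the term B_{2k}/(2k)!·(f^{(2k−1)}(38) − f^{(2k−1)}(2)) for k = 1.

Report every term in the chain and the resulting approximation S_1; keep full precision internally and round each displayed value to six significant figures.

The integral term ∫_2^38 x^6 dx = 1.63451e+10.
½[f(2) + f(38)] = ½[64.0000 + 3.01094e+09] = 1.50547e+09.
Running total after boundary: 1.78506e+10.
Order-1 term: 1/12 · (4.75411e+08 − 192.000) = 3.96176e+07.

S_1 ≈ 1.78902e+10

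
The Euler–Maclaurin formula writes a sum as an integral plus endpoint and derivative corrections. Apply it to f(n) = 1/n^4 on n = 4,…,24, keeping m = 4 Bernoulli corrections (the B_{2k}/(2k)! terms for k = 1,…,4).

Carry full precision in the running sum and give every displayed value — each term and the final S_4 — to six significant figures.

∫_4^24 1/x^4 dx evaluates to 0.00518422.
Boundary: ½(f(4) + f(24)) = ½(0.00390625 + 3.01408e-06) = 0.00195463.
Running total after boundary: 0.00713885.
Order-1 term: 1/12 · (-5.02347e-07 − (-0.00390625)) = 0.000325479.
Running total after k=1: 0.00746433.
Order-2 term: −1/720 · (-2.61639e-08 − (-0.00732422)) = -1.01725e-05.
Running total after k=2: 0.00745416.
Order-3 term: 1/30240 · (-2.54371e-09 − (-0.0256348)) = 8.47710e-07.
Running total after k=3: 0.00745501.
Order-4 term: −1/1209600 · (-3.97455e-10 − (-0.144196)) = -1.19209e-07.

S_4 ≈ 0.00745489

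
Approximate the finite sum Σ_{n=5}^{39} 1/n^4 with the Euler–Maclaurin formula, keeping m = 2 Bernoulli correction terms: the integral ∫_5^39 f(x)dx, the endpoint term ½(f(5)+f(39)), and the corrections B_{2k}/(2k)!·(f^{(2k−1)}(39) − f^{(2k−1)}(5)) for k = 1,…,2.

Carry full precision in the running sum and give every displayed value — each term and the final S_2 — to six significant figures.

S_2 ≈ 0.00356579

∫_5^39 1/x^4 dx evaluates to 0.00266105.
Endpoint term: (f(5) + f(39))/2 = (0.00160000 + 4.32257e-07)/2 = 0.000800216.
Integral + boundary = 0.00346126.
Order-1 term: 1/12 · (-4.43340e-08 − (-0.00128000)) = 0.000106663.
Running total after k=1: 0.00356793.
Order-2 term: −1/720 · (-8.74438e-10 − (-0.00153600)) = -2.13333e-06.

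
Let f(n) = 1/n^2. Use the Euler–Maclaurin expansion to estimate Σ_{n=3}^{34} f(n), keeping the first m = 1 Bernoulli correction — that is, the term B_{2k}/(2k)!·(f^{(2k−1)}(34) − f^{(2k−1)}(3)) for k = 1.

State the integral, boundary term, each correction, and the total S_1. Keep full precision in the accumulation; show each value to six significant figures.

∫_3^34 1/x^2 dx evaluates to 0.303922.
Endpoint term: (f(3) + f(34))/2 = (0.111111 + 0.000865052)/2 = 0.0559881.
Integral + boundary = 0.359910.
k=1: B_{2}/(2)! × [f^{(1)}(34) − f^{(1)}(3)] = 1/12 × (-5.08854e-05 − (-0.0740741)) = 0.00616860.

S_1 ≈ 0.366078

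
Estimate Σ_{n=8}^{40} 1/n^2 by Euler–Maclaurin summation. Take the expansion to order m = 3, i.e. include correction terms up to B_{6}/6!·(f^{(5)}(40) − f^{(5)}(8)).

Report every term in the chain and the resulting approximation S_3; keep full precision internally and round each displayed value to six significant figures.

S_3 ≈ 0.108447

∫_8^40 1/x^2 dx evaluates to 0.100000.
Endpoint term: (f(8) + f(40))/2 = (0.0156250 + 0.000625000)/2 = 0.00812500.
So far: 0.108125.
k=1: B_{2}/(2)! × [f^{(1)}(40) − f^{(1)}(8)] = 1/12 × (-3.12500e-05 − (-0.00390625)) = 0.000322917.
Partial sum through k=1: 0.108448.
k=2: B_{4}/(4)! × [f^{(3)}(40) − f^{(3)}(8)] = −1/720 × (-2.34375e-07 − (-0.000732422)) = -1.01693e-06.
Partial sum through k=2: 0.108447.
k=3: B_{6}/(6)! × [f^{(5)}(40) − f^{(5)}(8)] = 1/30240 × (-4.39453e-09 − (-0.000343323)) = 1.13531e-08.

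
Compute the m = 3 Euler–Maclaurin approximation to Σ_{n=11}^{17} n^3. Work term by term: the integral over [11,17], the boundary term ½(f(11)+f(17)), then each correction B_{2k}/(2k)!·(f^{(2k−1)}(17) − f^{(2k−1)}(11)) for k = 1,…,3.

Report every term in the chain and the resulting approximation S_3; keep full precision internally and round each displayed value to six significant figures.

The integral term ∫_11^17 x^3 dx = 17220.0.
½[f(11) + f(17)] = ½[1331.00 + 4913.00] = 3122.00.
So far: 20342.0.
k=1: B_{2}/(2)! × [f^{(1)}(17) − f^{(1)}(11)] = 1/12 × (867.000 − 363.000) = 42.0000.
Running total after k=1: 20384.0.
k=2: B_{4}/(4)! × [f^{(3)}(17) − f^{(3)}(11)] = −1/720 × (6.00000 − 6.00000) = 0.00000.
Running total after k=2: 20384.0.
k=3: B_{6}/(6)! × [f^{(5)}(17) − f^{(5)}(11)] = 1/30240 × (0.00000 − 0.00000) = 0.00000.

S_3 ≈ 20384.0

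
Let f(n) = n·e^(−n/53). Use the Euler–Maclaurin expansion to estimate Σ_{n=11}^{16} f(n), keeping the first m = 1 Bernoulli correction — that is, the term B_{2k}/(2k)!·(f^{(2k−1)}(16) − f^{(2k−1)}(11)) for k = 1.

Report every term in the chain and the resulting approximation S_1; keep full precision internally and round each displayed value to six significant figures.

The integral term ∫_11^16 x·e^(−x/53) dx = 52.1887.
½[f(11) + f(16)] = ½[8.93832 + 11.8307] = 10.3845.
Integral + boundary = 62.5732.
Order-1 term: 1/12 · (0.516200 − 0.643927) = -0.0106439.

S_1 ≈ 62.5626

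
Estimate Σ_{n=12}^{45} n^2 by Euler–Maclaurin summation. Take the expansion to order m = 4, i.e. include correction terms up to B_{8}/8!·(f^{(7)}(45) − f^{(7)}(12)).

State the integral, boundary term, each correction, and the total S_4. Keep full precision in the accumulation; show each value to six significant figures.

Integral: ∫_12^45 x^2 dx = 29799.0.
Boundary: ½(f(12) + f(45)) = ½(144.000 + 2025.00) = 1084.50.
So far: 30883.5.
k=1: B_{2}/(2)! × [f^{(1)}(45) − f^{(1)}(12)] = 1/12 × (90.0000 − 24.0000) = 5.50000.
Running total after k=1: 30889.0.
k=2: B_{4}/(4)! × [f^{(3)}(45) − f^{(3)}(12)] = −1/720 × (0.00000 − 0.00000) = 0.00000.
Running total after k=2: 30889.0.
k=3: B_{6}/(6)! × [f^{(5)}(45) − f^{(5)}(12)] = 1/30240 × (0.00000 − 0.00000) = 0.00000.
Running total after k=3: 30889.0.
k=4: B_{8}/(8)! × [f^{(7)}(45) − f^{(7)}(12)] = −1/1209600 × (0.00000 − 0.00000) = 0.00000.

S_4 ≈ 30889.0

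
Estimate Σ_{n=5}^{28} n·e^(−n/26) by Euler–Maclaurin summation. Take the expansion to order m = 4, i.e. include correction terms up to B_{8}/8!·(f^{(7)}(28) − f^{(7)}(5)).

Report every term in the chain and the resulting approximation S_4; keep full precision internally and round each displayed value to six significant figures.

The integral term ∫_5^28 x·e^(−x/26) dx = 186.731.
Endpoint term: (f(5) + f(28))/2 = (4.12526 + 9.53798)/2 = 6.83162.
So far: 193.563.
Order-1 term: 1/12 · (-0.0262032 − 0.666389) = -0.0577160.
Running total after k=1: 193.505.
Order-2 term: −1/720 · (0.000969055 − 0.00342677) = 3.41349e-06.
Running total after k=2: 193.505.
Order-3 term: 1/30240 · (2.92437e-06 − 8.68011e-06) = -1.90335e-10.
Running total after k=3: 193.505.
Order-4 term: −1/1209600 · (6.53139e-09 − 1.81820e-08) = 9.63179e-15.

S_4 ≈ 193.505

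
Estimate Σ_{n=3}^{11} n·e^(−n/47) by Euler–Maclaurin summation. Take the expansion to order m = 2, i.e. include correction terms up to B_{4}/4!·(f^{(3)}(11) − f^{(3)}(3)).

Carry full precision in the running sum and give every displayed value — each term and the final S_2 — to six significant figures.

∫_3^11 x·e^(−x/47) dx evaluates to 47.5265.
Boundary: ½(f(3) + f(11)) = ½(2.81449 + 8.70461) = 5.75955.
Integral + boundary = 53.2860.
Order-1 term: 1/12 · (0.606124 − 0.878282) = -0.0226798.
After k=1: 53.2633.
Order-2 term: −1/720 · (0.000990847 − 0.00124699) = 3.55761e-07.

S_2 ≈ 53.2633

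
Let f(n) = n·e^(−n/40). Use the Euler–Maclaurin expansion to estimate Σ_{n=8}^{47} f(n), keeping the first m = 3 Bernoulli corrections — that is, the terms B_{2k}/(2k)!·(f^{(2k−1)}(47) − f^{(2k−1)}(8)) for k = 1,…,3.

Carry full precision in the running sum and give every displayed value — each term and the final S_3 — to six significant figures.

Integral: ∫_8^47 x·e^(−x/40) dx = 497.273.
Endpoint term: (f(8) + f(47))/2 = (6.54985 + 14.5145)/2 = 10.5322.
So far: 507.805.
Correction k=1: B_{2}/2! · (f^{(1)}(47) − f^{(1)}(8)) = 1/12 · (-0.0540433 − 0.654985) = -0.0590857.
Running total after k=1: 507.746.
Correction k=2: B_{4}/4! · (f^{(3)}(47) − f^{(3)}(8)) = −1/720 · (0.000352247 − 0.00143278) = 1.50074e-06.
Running total after k=2: 507.746.
Correction k=3: B_{6}/6! · (f^{(5)}(47) − f^{(5)}(8)) = 1/30240 · (4.61419e-07 − 1.53512e-06) = -3.55060e-11.

S_3 ≈ 507.746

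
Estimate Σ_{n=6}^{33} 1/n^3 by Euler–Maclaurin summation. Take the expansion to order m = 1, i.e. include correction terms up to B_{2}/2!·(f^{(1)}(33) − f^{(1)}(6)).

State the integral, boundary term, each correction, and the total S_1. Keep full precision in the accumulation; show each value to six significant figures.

The integral term ∫_6^33 1/x^3 dx = 0.0134298.
Boundary: ½(f(6) + f(33)) = ½(0.00462963 + 2.78265e-05) = 0.00232873.
Running total after boundary: 0.0157585.
Correction k=1: B_{2}/2! · (f^{(1)}(33) − f^{(1)}(6)) = 1/12 · (-2.52968e-06 − (-0.00231481)) = 0.000192690.

S_1 ≈ 0.0159512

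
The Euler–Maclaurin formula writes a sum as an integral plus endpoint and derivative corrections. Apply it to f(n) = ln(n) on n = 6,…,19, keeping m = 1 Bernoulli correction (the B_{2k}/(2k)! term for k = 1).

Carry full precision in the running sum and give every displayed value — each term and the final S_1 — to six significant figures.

S_1 ≈ 34.5524

Integral: ∫_6^19 ln(x) dx = 32.1938.
Boundary: ½(f(6) + f(19)) = ½(1.79176 + 2.94444) = 2.36810.
Running total after boundary: 34.5619.
k=1: B_{2}/(2)! × [f^{(1)}(19) − f^{(1)}(6)] = 1/12 × (0.0526316 − 0.166667) = -0.00950292.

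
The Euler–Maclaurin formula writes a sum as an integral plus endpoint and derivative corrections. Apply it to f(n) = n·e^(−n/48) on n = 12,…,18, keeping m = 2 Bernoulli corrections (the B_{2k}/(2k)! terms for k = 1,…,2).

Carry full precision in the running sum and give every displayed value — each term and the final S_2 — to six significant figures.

S_2 ≈ 76.4593

Integral: ∫_12^18 x·e^(−x/48) dx = 65.6138.
½[f(12) + f(18)] = ½[9.34561 + 12.3712] = 10.8584.
So far: 76.4722.
Correction k=1: B_{2}/2! · (f^{(1)}(18) − f^{(1)}(12)) = 1/12 · (0.429556 − 0.584101) = -0.0128787.
After k=1: 76.4593.
Correction k=2: B_{4}/4! · (f^{(3)}(18) − f^{(3)}(12)) = −1/720 · (0.000783044 − 0.000929558) = 2.03491e-07.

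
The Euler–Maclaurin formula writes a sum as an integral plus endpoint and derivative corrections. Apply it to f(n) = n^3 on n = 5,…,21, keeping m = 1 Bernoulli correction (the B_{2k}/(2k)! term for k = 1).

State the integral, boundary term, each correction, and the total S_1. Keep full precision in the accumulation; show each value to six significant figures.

The integral term ∫_5^21 x^3 dx = 48464.0.
Endpoint term: (f(5) + f(21))/2 = (125.000 + 9261.00)/2 = 4693.00.
So far: 53157.0.
k=1: B_{2}/(2)! × [f^{(1)}(21) − f^{(1)}(5)] = 1/12 × (1323.00 − 75.0000) = 104.000.

S_1 ≈ 53261.0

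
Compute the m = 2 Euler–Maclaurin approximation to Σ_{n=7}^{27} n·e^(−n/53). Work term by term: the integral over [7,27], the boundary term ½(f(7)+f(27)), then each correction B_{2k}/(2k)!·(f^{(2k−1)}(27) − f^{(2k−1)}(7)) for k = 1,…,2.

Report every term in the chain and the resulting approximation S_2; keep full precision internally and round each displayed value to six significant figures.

S_2 ≈ 250.151

∫_7^27 x·e^(−x/53) dx evaluates to 239.011.
Boundary: ½(f(7) + f(27)) = ½(6.13392 + 16.2226) = 11.1782.
Running total after boundary: 250.189.
k=1: B_{2}/(2)! × [f^{(1)}(27) − f^{(1)}(7)] = 1/12 × (0.294750 − 0.760540) = -0.0388159.
Running total after k=1: 250.151.
k=2: B_{4}/(4)! × [f^{(3)}(27) − f^{(3)}(7)] = −1/720 × (0.000532724 − 0.000894657) = 5.02685e-07.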